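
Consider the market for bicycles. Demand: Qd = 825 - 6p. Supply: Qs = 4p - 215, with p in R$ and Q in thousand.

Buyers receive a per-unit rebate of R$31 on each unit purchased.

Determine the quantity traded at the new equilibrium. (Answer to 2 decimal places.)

Initially, 825 - 6p = 4p - 215, so 1040 = 10p and p = 104, Q = 201.
Since buyers' out-of-pocket price is the market price minus the rebate, the effective demand curve becomes Qd = 1011 - 6p.
Setting them equal: 1011 - 6p = 4p - 215 → 1226 = 10p, so p = 122.6 and Q = 275.4.

275.40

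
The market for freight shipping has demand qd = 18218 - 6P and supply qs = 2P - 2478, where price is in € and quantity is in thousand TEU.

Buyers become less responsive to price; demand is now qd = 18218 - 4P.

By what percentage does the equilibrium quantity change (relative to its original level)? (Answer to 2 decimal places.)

Before the shock: 18218 - 6P = 2P - 2478 ⇒ 20696 = 8P ⇒ P = 2587, q = 2696.
The shock moves the curves to qd = 18218 - 4P and qs = 2P - 2478.
Setting them equal: 18218 - 4P = 2P - 2478 → 20696 = 6P, so P = 10348/3 ≈ 3449.3333 and q = 13262/3 ≈ 4420.6667.
%Δq = (4420.6667 − 2696) / 2696 × 100 = +63.97%.

+63.97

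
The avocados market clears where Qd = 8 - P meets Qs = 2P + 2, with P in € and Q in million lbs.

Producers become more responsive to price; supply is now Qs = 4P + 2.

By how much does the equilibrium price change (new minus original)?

Solve the original market: 8 - P = 2P + 2, hence P = 2 and Q = 6.
With the change applied: demand Qd = 8 - P, supply Qs = 4P + 2.
Setting them equal: 8 - P = 4P + 2 → 6 = 5P, so P = 1.2 and Q = 6.8.
ΔP = 1.2 − 2 = -0.8.

-0.8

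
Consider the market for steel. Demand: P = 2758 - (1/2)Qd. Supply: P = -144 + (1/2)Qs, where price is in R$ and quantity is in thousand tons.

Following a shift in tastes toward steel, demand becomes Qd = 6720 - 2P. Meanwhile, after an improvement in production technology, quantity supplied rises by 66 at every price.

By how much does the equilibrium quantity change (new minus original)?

+635

Before the shock: 5516 - 2P = 2P + 288 ⇒ 5228 = 4P ⇒ P = 1307, Q = 2902.
The new curves are Qd = 6720 - 2P (demand) and Qs = 2P + 354 (supply).
Setting them equal: 6720 - 2P = 2P + 354 → 6366 = 4P, so P = 1591.5 and Q = 3537.
ΔQ = 3537 − 2902 = +635.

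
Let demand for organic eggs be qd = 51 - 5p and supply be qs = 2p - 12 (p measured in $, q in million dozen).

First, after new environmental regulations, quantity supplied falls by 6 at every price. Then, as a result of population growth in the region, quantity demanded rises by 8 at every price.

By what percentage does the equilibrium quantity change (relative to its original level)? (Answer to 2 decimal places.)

Original equilibrium: 51 - 5p = 2p - 12 gives 63 = 7p, so p = 9 and q = 6.
With the change applied: demand qd = 59 - 5p, supply qs = 2p - 18.
Clearing the new market: 59 - 5p = 2p - 18, so p = 11 and q = 4.
%Δq = (4 − 6) / 6 × 100 = -33.33%.

-33.33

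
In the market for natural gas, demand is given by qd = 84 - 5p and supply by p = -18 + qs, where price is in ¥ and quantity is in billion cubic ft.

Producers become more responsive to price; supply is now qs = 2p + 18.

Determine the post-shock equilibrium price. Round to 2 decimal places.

9.43

Solve the original market: 84 - 5p = p + 18, hence p = 11 and q = 29.
After the shift, demand is qd = 84 - 5p and supply is qs = 2p + 18.
Setting them equal: 84 - 5p = 2p + 18 → 66 = 7p, so p = 66/7 ≈ 9.4286 and q = 258/7 ≈ 36.8571.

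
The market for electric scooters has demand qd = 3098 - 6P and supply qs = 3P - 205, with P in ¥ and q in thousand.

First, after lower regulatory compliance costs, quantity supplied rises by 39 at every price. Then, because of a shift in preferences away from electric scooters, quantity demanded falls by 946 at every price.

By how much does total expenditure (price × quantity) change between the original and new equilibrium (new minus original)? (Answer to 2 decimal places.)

-172581.63

Original equilibrium: 3098 - 6P = 3P - 205 gives 3303 = 9P, so P = 367 and q = 896.
After the shift, demand is qd = 2152 - 6P and supply is qs = 3P - 166.
New equilibrium: 2152 - 6P = 3P - 166 ⇒ 2318 = 9P ⇒ P = 2318/9 ≈ 257.5556, q = 1820/3 ≈ 606.6667.
Expenditure moves from 367×896 = 328832 to 257.5556×606.6667 = 156250.3704; change = -172581.63.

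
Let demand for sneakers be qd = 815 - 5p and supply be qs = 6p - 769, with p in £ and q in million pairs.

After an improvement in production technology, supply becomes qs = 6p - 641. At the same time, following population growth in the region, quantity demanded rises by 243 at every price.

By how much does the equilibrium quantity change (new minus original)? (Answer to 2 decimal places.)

+190.73

Solve the original market: 815 - 5p = 6p - 769, hence p = 144 and q = 95.
The shock moves the curves to qd = 1058 - 5p and qs = 6p - 641.
New equilibrium: 1058 - 5p = 6p - 641 ⇒ 1699 = 11p ⇒ p = 1699/11 ≈ 154.4545, q = 3143/11 ≈ 285.7273.
Δq = 285.7273 − 95 = +190.73.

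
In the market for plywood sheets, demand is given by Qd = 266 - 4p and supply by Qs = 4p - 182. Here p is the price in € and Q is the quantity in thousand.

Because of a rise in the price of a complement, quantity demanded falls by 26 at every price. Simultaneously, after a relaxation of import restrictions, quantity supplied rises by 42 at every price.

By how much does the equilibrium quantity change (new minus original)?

Solve the original market: 266 - 4p = 4p - 182, hence p = 56 and Q = 42.
With the change applied: demand Qd = 240 - 4p, supply Qs = 4p - 140.
Equate the new curves: 240 - 4p = 4p - 140, giving 380 = 8p, p = 47.5, Q = 50.
ΔQ = 50 − 42 = +8.

+8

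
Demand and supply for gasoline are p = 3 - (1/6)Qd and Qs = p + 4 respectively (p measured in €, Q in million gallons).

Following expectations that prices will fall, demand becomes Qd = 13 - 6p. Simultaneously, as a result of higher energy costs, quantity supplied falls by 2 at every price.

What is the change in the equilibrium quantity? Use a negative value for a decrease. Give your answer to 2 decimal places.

Initially, 18 - 6p = p + 4, so 14 = 7p and p = 2, Q = 6.
After the shift, demand is Qd = 13 - 6p and supply is Qs = p + 2.
New equilibrium: 13 - 6p = p + 2 ⇒ 11 = 7p ⇒ p = 11/7 ≈ 1.5714, Q = 25/7 ≈ 3.5714.
ΔQ = 3.5714 − 6 = -2.43.

-2.43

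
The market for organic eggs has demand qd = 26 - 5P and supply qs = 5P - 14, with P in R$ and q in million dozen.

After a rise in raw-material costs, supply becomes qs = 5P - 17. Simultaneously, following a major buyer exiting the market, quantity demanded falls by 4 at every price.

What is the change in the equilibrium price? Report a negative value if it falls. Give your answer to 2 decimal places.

-0.10

Initially, 26 - 5P = 5P - 14, so 40 = 10P and P = 4, q = 6.
With the change applied: demand qd = 22 - 5P, supply qs = 5P - 17.
New equilibrium: 22 - 5P = 5P - 17 ⇒ 39 = 10P ⇒ P = 3.9, q = 2.5.
ΔP = 3.9 − 4 = -0.10.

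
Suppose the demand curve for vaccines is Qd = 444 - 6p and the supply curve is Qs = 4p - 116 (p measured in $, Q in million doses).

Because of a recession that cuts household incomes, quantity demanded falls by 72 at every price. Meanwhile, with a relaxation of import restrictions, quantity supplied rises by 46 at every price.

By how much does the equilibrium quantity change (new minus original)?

Original equilibrium: 444 - 6p = 4p - 116 gives 560 = 10p, so p = 56 and Q = 108.
The shock moves the curves to Qd = 372 - 6p and Qs = 4p - 70.
Setting them equal: 372 - 6p = 4p - 70 → 442 = 10p, so p = 44.2 and Q = 106.8.
ΔQ = 106.8 − 108 = -1.2.

-1.2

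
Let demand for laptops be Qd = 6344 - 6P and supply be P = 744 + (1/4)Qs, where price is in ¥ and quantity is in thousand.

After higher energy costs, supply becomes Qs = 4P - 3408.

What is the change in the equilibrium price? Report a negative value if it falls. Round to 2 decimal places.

+43.20

Solve the original market: 6344 - 6P = 4P - 2976, hence P = 932 and Q = 752.
The shock moves the curves to Qd = 6344 - 6P and Qs = 4P - 3408.
Equate the new curves: 6344 - 6P = 4P - 3408, giving 9752 = 10P, P = 975.2, Q = 492.8.
ΔP = 975.2 − 932 = +43.20.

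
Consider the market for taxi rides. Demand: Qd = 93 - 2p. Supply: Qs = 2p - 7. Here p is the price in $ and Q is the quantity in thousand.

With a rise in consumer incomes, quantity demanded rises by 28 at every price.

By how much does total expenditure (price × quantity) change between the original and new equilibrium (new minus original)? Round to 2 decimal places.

Original equilibrium: 93 - 2p = 2p - 7 gives 100 = 4p, so p = 25 and Q = 43.
The shock moves the curves to Qd = 121 - 2p and Qs = 2p - 7.
New equilibrium: 121 - 2p = 2p - 7 ⇒ 128 = 4p ⇒ p = 32, Q = 57.
Expenditure moves from 25×43 = 1075 to 32×57 = 1824; change = +749.00.

+749.00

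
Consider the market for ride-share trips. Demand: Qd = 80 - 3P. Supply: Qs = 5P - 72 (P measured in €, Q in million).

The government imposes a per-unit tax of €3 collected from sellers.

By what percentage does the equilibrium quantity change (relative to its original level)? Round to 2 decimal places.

Original equilibrium: 80 - 3P = 5P - 72 gives 152 = 8P, so P = 19 and Q = 23.
Since sellers keep the price net of the tax, the effective supply curve becomes Qs = 5P - 87.
Setting them equal: 80 - 3P = 5P - 87 → 167 = 8P, so P = 20.875 and Q = 17.375.
%ΔQ = (17.375 − 23) / 23 × 100 = -24.46%.

-24.46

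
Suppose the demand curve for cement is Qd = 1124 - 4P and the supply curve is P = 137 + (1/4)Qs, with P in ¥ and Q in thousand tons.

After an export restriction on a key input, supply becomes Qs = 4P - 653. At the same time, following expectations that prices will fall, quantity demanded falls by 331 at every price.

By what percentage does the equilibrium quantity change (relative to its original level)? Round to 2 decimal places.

Initially, 1124 - 4P = 4P - 548, so 1672 = 8P and P = 209, Q = 288.
After the shift, demand is Qd = 793 - 4P and supply is Qs = 4P - 653.
Equate the new curves: 793 - 4P = 4P - 653, giving 1446 = 8P, P = 180.75, Q = 70.
%ΔQ = (70 − 288) / 288 × 100 = -75.69%.

-75.69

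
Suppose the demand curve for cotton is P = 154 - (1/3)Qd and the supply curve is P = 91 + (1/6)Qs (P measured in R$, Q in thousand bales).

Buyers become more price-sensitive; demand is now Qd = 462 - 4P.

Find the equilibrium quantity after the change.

58.8

Solve the original market: 462 - 3P = 6P - 546, hence P = 112 and Q = 126.
The new curves are Qd = 462 - 4P (demand) and Qs = 6P - 546 (supply).
Setting them equal: 462 - 4P = 6P - 546 → 1008 = 10P, so P = 100.8 and Q = 58.8.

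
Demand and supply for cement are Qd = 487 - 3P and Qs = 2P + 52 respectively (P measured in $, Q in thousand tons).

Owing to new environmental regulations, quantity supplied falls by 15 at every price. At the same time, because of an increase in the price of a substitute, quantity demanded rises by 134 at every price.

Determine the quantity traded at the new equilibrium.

270.6

Original equilibrium: 487 - 3P = 2P + 52 gives 435 = 5P, so P = 87 and Q = 226.
After the shift, demand is Qd = 621 - 3P and supply is Qs = 2P + 37.
Clearing the new market: 621 - 3P = 2P + 37, so P = 116.8 and Q = 270.6.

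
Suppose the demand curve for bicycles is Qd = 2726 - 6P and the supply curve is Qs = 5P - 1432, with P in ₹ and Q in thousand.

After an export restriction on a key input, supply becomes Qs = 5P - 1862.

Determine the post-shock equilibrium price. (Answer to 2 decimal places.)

417.09

Original equilibrium: 2726 - 6P = 5P - 1432 gives 4158 = 11P, so P = 378 and Q = 458.
The new curves are Qd = 2726 - 6P (demand) and Qs = 5P - 1862 (supply).
New equilibrium: 2726 - 6P = 5P - 1862 ⇒ 4588 = 11P ⇒ P = 4588/11 ≈ 417.0909, Q = 2458/11 ≈ 223.4545.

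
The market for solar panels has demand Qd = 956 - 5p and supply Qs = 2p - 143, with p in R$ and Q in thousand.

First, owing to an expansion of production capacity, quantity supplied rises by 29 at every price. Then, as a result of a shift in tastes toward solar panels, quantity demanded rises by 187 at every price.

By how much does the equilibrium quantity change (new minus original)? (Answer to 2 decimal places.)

Solve the original market: 956 - 5p = 2p - 143, hence p = 157 and Q = 171.
With the change applied: demand Qd = 1143 - 5p, supply Qs = 2p - 114.
New equilibrium: 1143 - 5p = 2p - 114 ⇒ 1257 = 7p ⇒ p = 1257/7 ≈ 179.5714, Q = 1716/7 ≈ 245.1429.
ΔQ = 245.1429 − 171 = +74.14.

+74.14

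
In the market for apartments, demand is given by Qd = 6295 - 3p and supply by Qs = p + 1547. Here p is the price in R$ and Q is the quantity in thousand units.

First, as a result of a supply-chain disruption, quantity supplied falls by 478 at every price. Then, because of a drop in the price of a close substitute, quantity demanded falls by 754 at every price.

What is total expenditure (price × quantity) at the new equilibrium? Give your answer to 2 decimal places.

Initially, 6295 - 3p = p + 1547, so 4748 = 4p and p = 1187, Q = 2734.
With the change applied: demand Qd = 5541 - 3p, supply Qs = p + 1069.
Clearing the new market: 5541 - 3p = p + 1069, so p = 1118 and Q = 2187.
New expenditure = 1118 × 2187 = 2445066.00.

2445066.00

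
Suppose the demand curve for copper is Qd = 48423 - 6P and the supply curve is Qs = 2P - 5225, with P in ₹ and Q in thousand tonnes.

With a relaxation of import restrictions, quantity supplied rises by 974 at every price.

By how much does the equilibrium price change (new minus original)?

-121.75

Before the shock: 48423 - 6P = 2P - 5225 ⇒ 53648 = 8P ⇒ P = 6706, Q = 8187.
The new curves are Qd = 48423 - 6P (demand) and Qs = 2P - 4251 (supply).
New equilibrium: 48423 - 6P = 2P - 4251 ⇒ 52674 = 8P ⇒ P = 6584.25, Q = 8917.5.
ΔP = 6584.25 − 6706 = -121.75.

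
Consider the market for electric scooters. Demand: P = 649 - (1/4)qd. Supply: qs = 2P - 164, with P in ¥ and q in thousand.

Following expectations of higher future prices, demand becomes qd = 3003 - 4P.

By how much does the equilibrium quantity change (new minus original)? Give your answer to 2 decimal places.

Solve the original market: 2596 - 4P = 2P - 164, hence P = 460 and q = 756.
With the change applied: demand qd = 3003 - 4P, supply qs = 2P - 164.
New equilibrium: 3003 - 4P = 2P - 164 ⇒ 3167 = 6P ⇒ P = 3167/6 ≈ 527.8333, q = 2675/3 ≈ 891.6667.
Δq = 891.6667 − 756 = +135.67.

+135.67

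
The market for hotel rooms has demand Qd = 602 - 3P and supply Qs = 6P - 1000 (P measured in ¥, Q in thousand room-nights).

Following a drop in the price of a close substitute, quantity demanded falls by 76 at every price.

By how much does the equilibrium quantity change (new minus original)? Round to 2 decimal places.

Initially, 602 - 3P = 6P - 1000, so 1602 = 9P and P = 178, Q = 68.
After the shift, demand is Qd = 526 - 3P and supply is Qs = 6P - 1000.
Clearing the new market: 526 - 3P = 6P - 1000, so P = 1526/9 ≈ 169.5556 and Q = 52/3 ≈ 17.3333.
ΔQ = 17.3333 − 68 = -50.67.

-50.67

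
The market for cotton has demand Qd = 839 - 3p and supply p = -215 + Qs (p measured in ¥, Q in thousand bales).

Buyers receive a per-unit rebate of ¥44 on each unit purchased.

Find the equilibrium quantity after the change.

Initially, 839 - 3p = p + 215, so 624 = 4p and p = 156, Q = 371.
Since buyers' out-of-pocket price is the market price minus the rebate, the effective demand curve becomes Qd = 971 - 3p.
New equilibrium: 971 - 3p = p + 215 ⇒ 756 = 4p ⇒ p = 189, Q = 404.

404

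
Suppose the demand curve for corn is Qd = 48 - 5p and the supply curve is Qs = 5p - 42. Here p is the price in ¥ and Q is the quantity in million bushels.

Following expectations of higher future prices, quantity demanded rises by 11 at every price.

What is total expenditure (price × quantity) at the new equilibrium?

Before the shock: 48 - 5p = 5p - 42 ⇒ 90 = 10p ⇒ p = 9, Q = 3.
With the change applied: demand Qd = 59 - 5p, supply Qs = 5p - 42.
Equate the new curves: 59 - 5p = 5p - 42, giving 101 = 10p, p = 10.1, Q = 8.5.
New expenditure = 10.1 × 8.5 = 85.85.

85.85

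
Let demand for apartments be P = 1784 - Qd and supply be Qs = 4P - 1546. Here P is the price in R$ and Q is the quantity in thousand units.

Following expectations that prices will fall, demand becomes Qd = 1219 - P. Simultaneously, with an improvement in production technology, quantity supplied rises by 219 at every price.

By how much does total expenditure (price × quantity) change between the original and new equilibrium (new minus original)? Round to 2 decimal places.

-383157.84

Before the shock: 1784 - P = 4P - 1546 ⇒ 3330 = 5P ⇒ P = 666, Q = 1118.
After the shift, demand is Qd = 1219 - P and supply is Qs = 4P - 1327.
Clearing the new market: 1219 - P = 4P - 1327, so P = 509.2 and Q = 709.8.
Expenditure moves from 666×1118 = 744588 to 509.2×709.8 = 361430.16; change = -383157.84.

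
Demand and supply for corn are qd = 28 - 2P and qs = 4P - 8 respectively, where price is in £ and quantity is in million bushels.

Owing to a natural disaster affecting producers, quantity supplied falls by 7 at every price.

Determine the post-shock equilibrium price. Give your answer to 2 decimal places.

Before the shock: 28 - 2P = 4P - 8 ⇒ 36 = 6P ⇒ P = 6, q = 16.
The shock moves the curves to qd = 28 - 2P and qs = 4P - 15.
Setting them equal: 28 - 2P = 4P - 15 → 43 = 6P, so P = 43/6 ≈ 7.1667 and q = 41/3 ≈ 13.6667.

7.17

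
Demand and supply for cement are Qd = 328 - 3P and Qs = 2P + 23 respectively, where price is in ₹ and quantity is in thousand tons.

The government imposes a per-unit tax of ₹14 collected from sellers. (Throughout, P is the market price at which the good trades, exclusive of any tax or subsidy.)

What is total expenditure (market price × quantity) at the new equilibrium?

8538.12

Solve the original market: 328 - 3P = 2P + 23, hence P = 61 and Q = 145.
Since sellers keep the price net of the tax, the effective supply curve becomes Qs = 2P - 5.
Clearing the new market: 328 - 3P = 2P - 5, so P = 66.6 and Q = 128.2.
New expenditure = 66.6 × 128.2 = 8538.12.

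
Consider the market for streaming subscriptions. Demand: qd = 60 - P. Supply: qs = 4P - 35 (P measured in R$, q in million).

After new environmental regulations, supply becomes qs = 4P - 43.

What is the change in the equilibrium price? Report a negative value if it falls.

Solve the original market: 60 - P = 4P - 35, hence P = 19 and q = 41.
With the change applied: demand qd = 60 - P, supply qs = 4P - 43.
New equilibrium: 60 - P = 4P - 43 ⇒ 103 = 5P ⇒ P = 20.6, q = 39.4.
ΔP = 20.6 − 19 = +1.6.

+1.6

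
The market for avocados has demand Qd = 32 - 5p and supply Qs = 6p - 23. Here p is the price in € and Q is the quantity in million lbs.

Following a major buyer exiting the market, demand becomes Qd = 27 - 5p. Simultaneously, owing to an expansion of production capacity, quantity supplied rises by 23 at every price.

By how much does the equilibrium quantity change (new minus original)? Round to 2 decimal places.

+7.73

Original equilibrium: 32 - 5p = 6p - 23 gives 55 = 11p, so p = 5 and Q = 7.
The shock moves the curves to Qd = 27 - 5p and Qs = 6p.
Setting them equal: 27 - 5p = 6p → 27 = 11p, so p = 27/11 ≈ 2.4545 and Q = 162/11 ≈ 14.7273.
ΔQ = 14.7273 − 7 = +7.73.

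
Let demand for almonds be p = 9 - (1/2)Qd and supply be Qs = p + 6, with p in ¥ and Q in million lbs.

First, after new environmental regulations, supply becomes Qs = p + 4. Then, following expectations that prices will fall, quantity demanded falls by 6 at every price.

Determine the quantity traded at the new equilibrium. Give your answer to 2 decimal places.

6.67

Original equilibrium: 18 - 2p = p + 6 gives 12 = 3p, so p = 4 and Q = 10.
With the change applied: demand Qd = 12 - 2p, supply Qs = p + 4.
Equate the new curves: 12 - 2p = p + 4, giving 8 = 3p, p = 8/3 ≈ 2.6667, Q = 20/3 ≈ 6.6667.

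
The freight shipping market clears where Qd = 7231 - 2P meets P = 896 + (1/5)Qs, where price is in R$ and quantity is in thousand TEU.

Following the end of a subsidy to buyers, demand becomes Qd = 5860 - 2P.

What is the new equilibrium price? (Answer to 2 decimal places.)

1477.14

Original equilibrium: 7231 - 2P = 5P - 4480 gives 11711 = 7P, so P = 1673 and Q = 3885.
The new curves are Qd = 5860 - 2P (demand) and Qs = 5P - 4480 (supply).
New equilibrium: 5860 - 2P = 5P - 4480 ⇒ 10340 = 7P ⇒ P = 10340/7 ≈ 1477.1429, Q = 20340/7 ≈ 2905.7143.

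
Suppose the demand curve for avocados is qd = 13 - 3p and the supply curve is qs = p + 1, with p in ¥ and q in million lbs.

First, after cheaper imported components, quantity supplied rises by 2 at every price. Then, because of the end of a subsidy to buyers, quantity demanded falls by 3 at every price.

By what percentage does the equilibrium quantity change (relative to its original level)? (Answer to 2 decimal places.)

Initially, 13 - 3p = p + 1, so 12 = 4p and p = 3, q = 4.
With the change applied: demand qd = 10 - 3p, supply qs = p + 3.
Clearing the new market: 10 - 3p = p + 3, so p = 1.75 and q = 4.75.
%Δq = (4.75 − 4) / 4 × 100 = +18.75%.

+18.75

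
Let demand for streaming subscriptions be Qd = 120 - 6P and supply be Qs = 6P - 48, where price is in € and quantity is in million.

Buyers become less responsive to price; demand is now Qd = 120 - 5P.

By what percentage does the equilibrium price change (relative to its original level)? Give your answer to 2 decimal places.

Initially, 120 - 6P = 6P - 48, so 168 = 12P and P = 14, Q = 36.
With the change applied: demand Qd = 120 - 5P, supply Qs = 6P - 48.
New equilibrium: 120 - 5P = 6P - 48 ⇒ 168 = 11P ⇒ P = 168/11 ≈ 15.2727, Q = 480/11 ≈ 43.6364.
%ΔP = (15.2727 − 14) / 14 × 100 = +9.09%.

+9.09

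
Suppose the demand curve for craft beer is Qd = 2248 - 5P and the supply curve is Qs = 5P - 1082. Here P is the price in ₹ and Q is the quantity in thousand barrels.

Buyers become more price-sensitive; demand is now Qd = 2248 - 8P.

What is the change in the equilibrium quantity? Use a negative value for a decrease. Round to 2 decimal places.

Original equilibrium: 2248 - 5P = 5P - 1082 gives 3330 = 10P, so P = 333 and Q = 583.
With the change applied: demand Qd = 2248 - 8P, supply Qs = 5P - 1082.
Setting them equal: 2248 - 8P = 5P - 1082 → 3330 = 13P, so P = 3330/13 ≈ 256.1538 and Q = 2584/13 ≈ 198.7692.
ΔQ = 198.7692 − 583 = -384.23.

-384.23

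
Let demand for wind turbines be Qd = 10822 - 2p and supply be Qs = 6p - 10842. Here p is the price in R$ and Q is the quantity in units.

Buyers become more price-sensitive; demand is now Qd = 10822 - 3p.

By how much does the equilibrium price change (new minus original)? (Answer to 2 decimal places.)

Original equilibrium: 10822 - 2p = 6p - 10842 gives 21664 = 8p, so p = 2708 and Q = 5406.
With the change applied: demand Qd = 10822 - 3p, supply Qs = 6p - 10842.
New equilibrium: 10822 - 3p = 6p - 10842 ⇒ 21664 = 9p ⇒ p = 21664/9 ≈ 2407.1111, Q = 10802/3 ≈ 3600.6667.
Δp = 2407.1111 − 2708 = -300.89.

-300.89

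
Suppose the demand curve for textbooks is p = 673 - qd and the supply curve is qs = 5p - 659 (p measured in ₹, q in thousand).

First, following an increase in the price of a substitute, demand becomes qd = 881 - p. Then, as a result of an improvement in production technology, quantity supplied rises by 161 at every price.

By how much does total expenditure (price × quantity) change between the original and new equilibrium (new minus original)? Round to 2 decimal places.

Original equilibrium: 673 - p = 5p - 659 gives 1332 = 6p, so p = 222 and q = 451.
With the change applied: demand qd = 881 - p, supply qs = 5p - 498.
New equilibrium: 881 - p = 5p - 498 ⇒ 1379 = 6p ⇒ p = 1379/6 ≈ 229.8333, q = 3907/6 ≈ 651.1667.
Expenditure moves from 222×451 = 100122 to 229.8333×651.1667 = 149659.8056; change = +49537.81.

+49537.81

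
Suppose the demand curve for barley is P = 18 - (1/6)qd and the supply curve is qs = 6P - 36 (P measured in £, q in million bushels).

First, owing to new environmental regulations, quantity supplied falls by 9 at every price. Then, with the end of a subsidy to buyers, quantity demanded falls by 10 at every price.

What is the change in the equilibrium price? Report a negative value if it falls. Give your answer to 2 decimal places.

-0.08

Original equilibrium: 108 - 6P = 6P - 36 gives 144 = 12P, so P = 12 and q = 36.
The new curves are qd = 98 - 6P (demand) and qs = 6P - 45 (supply).
Equate the new curves: 98 - 6P = 6P - 45, giving 143 = 12P, P = 143/12 ≈ 11.9167, q = 26.5.
ΔP = 11.9167 − 12 = -0.08.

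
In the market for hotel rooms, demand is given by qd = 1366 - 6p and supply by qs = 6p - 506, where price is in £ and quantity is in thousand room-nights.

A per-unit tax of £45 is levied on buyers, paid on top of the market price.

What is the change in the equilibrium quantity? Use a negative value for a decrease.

-135

Before the shock: 1366 - 6p = 6p - 506 ⇒ 1872 = 12p ⇒ p = 156, q = 430.
Since buyers pay the price plus the tax, the effective demand curve becomes qd = 1096 - 6p.
Equate the new curves: 1096 - 6p = 6p - 506, giving 1602 = 12p, p = 133.5, q = 295.
Δq = 295 − 430 = -135.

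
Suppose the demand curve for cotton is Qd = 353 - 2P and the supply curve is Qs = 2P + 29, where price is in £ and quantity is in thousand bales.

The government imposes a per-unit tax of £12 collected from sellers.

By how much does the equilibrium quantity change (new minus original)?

Before the shock: 353 - 2P = 2P + 29 ⇒ 324 = 4P ⇒ P = 81, Q = 191.
Since sellers keep the price net of the tax, the effective supply curve becomes Qs = 2P + 5.
Clearing the new market: 353 - 2P = 2P + 5, so P = 87 and Q = 179.
ΔQ = 179 − 191 = -12.

-12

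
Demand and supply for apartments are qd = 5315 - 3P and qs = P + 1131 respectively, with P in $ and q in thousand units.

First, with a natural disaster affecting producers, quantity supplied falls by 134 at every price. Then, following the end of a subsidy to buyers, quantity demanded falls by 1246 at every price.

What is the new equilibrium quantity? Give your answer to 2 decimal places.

1765.00

Solve the original market: 5315 - 3P = P + 1131, hence P = 1046 and q = 2177.
The new curves are qd = 4069 - 3P (demand) and qs = P + 997 (supply).
Setting them equal: 4069 - 3P = P + 997 → 3072 = 4P, so P = 768 and q = 1765.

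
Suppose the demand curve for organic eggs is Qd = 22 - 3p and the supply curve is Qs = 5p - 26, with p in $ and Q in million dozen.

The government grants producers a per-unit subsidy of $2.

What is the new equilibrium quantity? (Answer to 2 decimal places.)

7.75

Initially, 22 - 3p = 5p - 26, so 48 = 8p and p = 6, Q = 4.
Since sellers receive the price plus the subsidy, the effective supply curve becomes Qs = 5p - 16.
Setting them equal: 22 - 3p = 5p - 16 → 38 = 8p, so p = 4.75 and Q = 7.75.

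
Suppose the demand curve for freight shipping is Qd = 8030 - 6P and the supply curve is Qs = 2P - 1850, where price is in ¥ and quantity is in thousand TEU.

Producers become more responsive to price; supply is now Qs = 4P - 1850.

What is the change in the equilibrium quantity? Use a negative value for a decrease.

+1482

Original equilibrium: 8030 - 6P = 2P - 1850 gives 9880 = 8P, so P = 1235 and Q = 620.
The new curves are Qd = 8030 - 6P (demand) and Qs = 4P - 1850 (supply).
New equilibrium: 8030 - 6P = 4P - 1850 ⇒ 9880 = 10P ⇒ P = 988, Q = 2102.
ΔQ = 2102 − 620 = +1482.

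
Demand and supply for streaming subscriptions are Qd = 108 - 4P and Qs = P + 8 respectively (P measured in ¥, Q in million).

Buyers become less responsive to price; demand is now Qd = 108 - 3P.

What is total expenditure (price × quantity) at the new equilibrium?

Original equilibrium: 108 - 4P = P + 8 gives 100 = 5P, so P = 20 and Q = 28.
After the shift, demand is Qd = 108 - 3P and supply is Qs = P + 8.
Equate the new curves: 108 - 3P = P + 8, giving 100 = 4P, P = 25, Q = 33.
New expenditure = 25 × 33 = 825.

825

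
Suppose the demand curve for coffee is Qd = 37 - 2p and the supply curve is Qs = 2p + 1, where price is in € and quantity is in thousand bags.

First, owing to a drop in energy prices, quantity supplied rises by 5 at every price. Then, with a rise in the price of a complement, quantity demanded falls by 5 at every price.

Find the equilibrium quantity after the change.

Original equilibrium: 37 - 2p = 2p + 1 gives 36 = 4p, so p = 9 and Q = 19.
The shock moves the curves to Qd = 32 - 2p and Qs = 2p + 6.
New equilibrium: 32 - 2p = 2p + 6 ⇒ 26 = 4p ⇒ p = 6.5, Q = 19.

19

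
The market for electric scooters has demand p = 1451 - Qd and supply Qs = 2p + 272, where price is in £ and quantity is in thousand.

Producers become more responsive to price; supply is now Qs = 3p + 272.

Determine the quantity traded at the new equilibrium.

Before the shock: 1451 - p = 2p + 272 ⇒ 1179 = 3p ⇒ p = 393, Q = 1058.
With the change applied: demand Qd = 1451 - p, supply Qs = 3p + 272.
New equilibrium: 1451 - p = 3p + 272 ⇒ 1179 = 4p ⇒ p = 294.75, Q = 1156.25.

1156.25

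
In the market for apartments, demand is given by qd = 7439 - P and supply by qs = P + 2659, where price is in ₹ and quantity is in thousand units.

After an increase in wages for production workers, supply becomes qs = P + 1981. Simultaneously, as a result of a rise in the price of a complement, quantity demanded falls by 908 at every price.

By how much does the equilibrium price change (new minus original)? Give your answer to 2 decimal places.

Original equilibrium: 7439 - P = P + 2659 gives 4780 = 2P, so P = 2390 and q = 5049.
The shock moves the curves to qd = 6531 - P and qs = P + 1981.
Clearing the new market: 6531 - P = P + 1981, so P = 2275 and q = 4256.
ΔP = 2275 − 2390 = -115.00.

-115.00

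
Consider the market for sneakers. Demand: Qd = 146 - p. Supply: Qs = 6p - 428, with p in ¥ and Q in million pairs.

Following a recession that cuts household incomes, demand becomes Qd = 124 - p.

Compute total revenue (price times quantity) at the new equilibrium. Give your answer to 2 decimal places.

3559.84

Original equilibrium: 146 - p = 6p - 428 gives 574 = 7p, so p = 82 and Q = 64.
The new curves are Qd = 124 - p (demand) and Qs = 6p - 428 (supply).
New equilibrium: 124 - p = 6p - 428 ⇒ 552 = 7p ⇒ p = 552/7 ≈ 78.8571, Q = 316/7 ≈ 45.1429.
New expenditure = 78.8571 × 45.1429 = 3559.84.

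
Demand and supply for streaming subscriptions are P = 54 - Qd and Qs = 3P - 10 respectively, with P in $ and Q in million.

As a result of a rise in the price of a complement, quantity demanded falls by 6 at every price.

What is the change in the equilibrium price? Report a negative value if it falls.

Solve the original market: 54 - P = 3P - 10, hence P = 16 and Q = 38.
The new curves are Qd = 48 - P (demand) and Qs = 3P - 10 (supply).
New equilibrium: 48 - P = 3P - 10 ⇒ 58 = 4P ⇒ P = 14.5, Q = 33.5.
ΔP = 14.5 − 16 = -1.5.

-1.5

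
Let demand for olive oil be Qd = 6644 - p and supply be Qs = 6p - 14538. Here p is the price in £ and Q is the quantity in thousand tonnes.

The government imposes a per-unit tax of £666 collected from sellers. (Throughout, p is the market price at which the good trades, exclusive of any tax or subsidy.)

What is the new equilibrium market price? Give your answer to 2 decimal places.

3596.86

Initially, 6644 - p = 6p - 14538, so 21182 = 7p and p = 3026, Q = 3618.
Since sellers keep the price net of the tax, the effective supply curve becomes Qs = 6p - 18534.
Setting them equal: 6644 - p = 6p - 18534 → 25178 = 7p, so p = 25178/7 ≈ 3596.8571 and Q = 21330/7 ≈ 3047.1429.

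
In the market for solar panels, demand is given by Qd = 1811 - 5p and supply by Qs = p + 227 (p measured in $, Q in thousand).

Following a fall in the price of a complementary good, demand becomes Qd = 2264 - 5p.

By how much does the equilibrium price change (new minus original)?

+75.5

Solve the original market: 1811 - 5p = p + 227, hence p = 264 and Q = 491.
The new curves are Qd = 2264 - 5p (demand) and Qs = p + 227 (supply).
Equate the new curves: 2264 - 5p = p + 227, giving 2037 = 6p, p = 339.5, Q = 566.5.
Δp = 339.5 − 264 = +75.5.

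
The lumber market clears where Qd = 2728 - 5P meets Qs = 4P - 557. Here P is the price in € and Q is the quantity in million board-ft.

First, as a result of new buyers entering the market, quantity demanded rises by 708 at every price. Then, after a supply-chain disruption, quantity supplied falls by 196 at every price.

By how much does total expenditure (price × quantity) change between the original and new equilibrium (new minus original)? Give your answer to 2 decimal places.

Before the shock: 2728 - 5P = 4P - 557 ⇒ 3285 = 9P ⇒ P = 365, Q = 903.
With the change applied: demand Qd = 3436 - 5P, supply Qs = 4P - 753.
Setting them equal: 3436 - 5P = 4P - 753 → 4189 = 9P, so P = 4189/9 ≈ 465.4444 and Q = 9979/9 ≈ 1108.7778.
Expenditure moves from 365×903 = 329595 to 465.4444×1108.7778 = 516074.4568; change = +186479.46.

+186479.46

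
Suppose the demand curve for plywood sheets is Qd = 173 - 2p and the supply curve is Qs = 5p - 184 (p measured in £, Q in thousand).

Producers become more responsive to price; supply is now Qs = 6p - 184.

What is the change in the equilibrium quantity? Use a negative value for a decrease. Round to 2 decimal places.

Original equilibrium: 173 - 2p = 5p - 184 gives 357 = 7p, so p = 51 and Q = 71.
With the change applied: demand Qd = 173 - 2p, supply Qs = 6p - 184.
New equilibrium: 173 - 2p = 6p - 184 ⇒ 357 = 8p ⇒ p = 44.625, Q = 83.75.
ΔQ = 83.75 − 71 = +12.75.

+12.75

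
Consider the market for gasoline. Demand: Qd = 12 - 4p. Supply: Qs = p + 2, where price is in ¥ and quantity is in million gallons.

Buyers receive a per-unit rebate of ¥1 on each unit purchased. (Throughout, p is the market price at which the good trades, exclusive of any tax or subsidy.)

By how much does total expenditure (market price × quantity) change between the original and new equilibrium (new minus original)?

Before the shock: 12 - 4p = p + 2 ⇒ 10 = 5p ⇒ p = 2, Q = 4.
Since buyers' out-of-pocket price is the market price minus the rebate, the effective demand curve becomes Qd = 16 - 4p.
Setting them equal: 16 - 4p = p + 2 → 14 = 5p, so p = 2.8 and Q = 4.8.
Expenditure moves from 2×4 = 8 to 2.8×4.8 = 13.44; change = +5.44.

+5.44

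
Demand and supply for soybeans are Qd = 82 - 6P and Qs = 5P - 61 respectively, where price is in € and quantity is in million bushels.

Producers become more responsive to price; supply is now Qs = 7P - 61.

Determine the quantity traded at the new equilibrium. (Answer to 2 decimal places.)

16.00

Solve the original market: 82 - 6P = 5P - 61, hence P = 13 and Q = 4.
After the shift, demand is Qd = 82 - 6P and supply is Qs = 7P - 61.
New equilibrium: 82 - 6P = 7P - 61 ⇒ 143 = 13P ⇒ P = 11, Q = 16.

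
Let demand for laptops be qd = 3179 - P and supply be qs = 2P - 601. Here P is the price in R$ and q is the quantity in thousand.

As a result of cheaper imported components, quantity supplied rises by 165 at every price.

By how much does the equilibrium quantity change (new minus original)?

+55

Original equilibrium: 3179 - P = 2P - 601 gives 3780 = 3P, so P = 1260 and q = 1919.
With the change applied: demand qd = 3179 - P, supply qs = 2P - 436.
Equate the new curves: 3179 - P = 2P - 436, giving 3615 = 3P, P = 1205, q = 1974.
Δq = 1974 − 1919 = +55.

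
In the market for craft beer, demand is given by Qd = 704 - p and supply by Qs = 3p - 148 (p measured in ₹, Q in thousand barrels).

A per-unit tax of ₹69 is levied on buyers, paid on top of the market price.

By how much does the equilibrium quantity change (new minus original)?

Before the shock: 704 - p = 3p - 148 ⇒ 852 = 4p ⇒ p = 213, Q = 491.
Since buyers pay the price plus the tax, the effective demand curve becomes Qd = 635 - p.
Setting them equal: 635 - p = 3p - 148 → 783 = 4p, so p = 195.75 and Q = 439.25.
ΔQ = 439.25 − 491 = -51.75.

-51.75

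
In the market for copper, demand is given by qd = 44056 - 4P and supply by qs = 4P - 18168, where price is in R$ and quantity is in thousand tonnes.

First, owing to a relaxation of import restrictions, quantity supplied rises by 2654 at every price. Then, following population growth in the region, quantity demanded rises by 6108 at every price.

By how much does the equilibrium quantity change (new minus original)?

+4381

Original equilibrium: 44056 - 4P = 4P - 18168 gives 62224 = 8P, so P = 7778 and q = 12944.
The shock moves the curves to qd = 50164 - 4P and qs = 4P - 15514.
Clearing the new market: 50164 - 4P = 4P - 15514, so P = 8209.75 and q = 17325.
Δq = 17325 − 12944 = +4381.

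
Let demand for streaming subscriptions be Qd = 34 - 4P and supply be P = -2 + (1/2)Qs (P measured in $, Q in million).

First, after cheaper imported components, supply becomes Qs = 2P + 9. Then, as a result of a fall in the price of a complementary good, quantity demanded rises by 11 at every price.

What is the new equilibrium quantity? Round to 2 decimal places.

Original equilibrium: 34 - 4P = 2P + 4 gives 30 = 6P, so P = 5 and Q = 14.
The new curves are Qd = 45 - 4P (demand) and Qs = 2P + 9 (supply).
New equilibrium: 45 - 4P = 2P + 9 ⇒ 36 = 6P ⇒ P = 6, Q = 21.

21.00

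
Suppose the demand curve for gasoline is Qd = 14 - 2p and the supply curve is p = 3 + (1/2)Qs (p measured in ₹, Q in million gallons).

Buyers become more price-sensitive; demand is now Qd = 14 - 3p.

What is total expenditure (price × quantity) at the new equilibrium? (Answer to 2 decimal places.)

Solve the original market: 14 - 2p = 2p - 6, hence p = 5 and Q = 4.
The new curves are Qd = 14 - 3p (demand) and Qs = 2p - 6 (supply).
Equate the new curves: 14 - 3p = 2p - 6, giving 20 = 5p, p = 4, Q = 2.
New expenditure = 4 × 2 = 8.00.

8.00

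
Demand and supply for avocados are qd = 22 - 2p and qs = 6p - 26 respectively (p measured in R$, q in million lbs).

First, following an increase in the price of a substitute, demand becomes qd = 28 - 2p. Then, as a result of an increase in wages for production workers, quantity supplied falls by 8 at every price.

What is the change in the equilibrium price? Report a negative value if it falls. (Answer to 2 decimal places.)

+1.75

Initially, 22 - 2p = 6p - 26, so 48 = 8p and p = 6, q = 10.
The new curves are qd = 28 - 2p (demand) and qs = 6p - 34 (supply).
Setting them equal: 28 - 2p = 6p - 34 → 62 = 8p, so p = 7.75 and q = 12.5.
Δp = 7.75 − 6 = +1.75.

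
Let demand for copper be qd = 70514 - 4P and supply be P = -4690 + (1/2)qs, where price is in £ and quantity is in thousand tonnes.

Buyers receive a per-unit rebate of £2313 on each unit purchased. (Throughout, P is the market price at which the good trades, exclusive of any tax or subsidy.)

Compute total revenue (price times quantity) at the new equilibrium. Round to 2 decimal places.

Before the shock: 70514 - 4P = 2P + 9380 ⇒ 61134 = 6P ⇒ P = 10189, q = 29758.
Since buyers' out-of-pocket price is the market price minus the rebate, the effective demand curve becomes qd = 79766 - 4P.
Clearing the new market: 79766 - 4P = 2P + 9380, so P = 11731 and q = 32842.
New expenditure = 11731 × 32842 = 385269502.00.

385269502.00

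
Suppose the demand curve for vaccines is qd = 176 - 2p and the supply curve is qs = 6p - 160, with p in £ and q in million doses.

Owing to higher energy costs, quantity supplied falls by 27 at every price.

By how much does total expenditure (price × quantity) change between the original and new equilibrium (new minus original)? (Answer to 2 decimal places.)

Original equilibrium: 176 - 2p = 6p - 160 gives 336 = 8p, so p = 42 and q = 92.
After the shift, demand is qd = 176 - 2p and supply is qs = 6p - 187.
Clearing the new market: 176 - 2p = 6p - 187, so p = 45.375 and q = 85.25.
Expenditure moves from 42×92 = 3864 to 45.375×85.25 = 3868.21875; change = +4.22.

+4.22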